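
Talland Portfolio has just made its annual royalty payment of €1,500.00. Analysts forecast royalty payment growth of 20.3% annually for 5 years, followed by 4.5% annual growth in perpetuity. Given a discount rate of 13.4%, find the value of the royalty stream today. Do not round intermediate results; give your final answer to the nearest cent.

D_1 = 1804.50000
D_2 = 2170.81350
D_3 = 2611.48864
D_4 = 3141.62083
D_5 = 3779.36986
Terminal value at year 5: TV = D_5×(1+g_2)/(r−g_2) = 3949.44151/0.089 = 44375.74728
P_0 = D_1/(1+r)^1 + D_2/(1+r)^2 + D_3/(1+r)^3 + D_4/(1+r)^4 + D_5/(1+r)^5 + TV/(1+r)^5
    = 1591.26984 + 1688.09314 + 1790.80780 + 1899.77230 + 2015.36691 + 23663.57773 = 32648.88771

€32648.89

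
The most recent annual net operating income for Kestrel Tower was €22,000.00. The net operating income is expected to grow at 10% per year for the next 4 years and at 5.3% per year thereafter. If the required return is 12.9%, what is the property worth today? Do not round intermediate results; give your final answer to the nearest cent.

D_1 = 24200.00000
D_2 = 26620.00000
D_3 = 29282.00000
D_4 = 32210.20000
Terminal value at year 4: TV = D_4×(1+g_2)/(r−g_2) = 33917.34060/0.076 = 446280.79737
P_0 = D_1/(1+r)^1 + D_2/(1+r)^2 + D_3/(1+r)^3 + D_4/(1+r)^4 + TV/(1+r)^4
    = 21434.89814 + 20884.31174 + 20347.86795 + 19825.20349 + 274683.41155 = 357175.69287

€357175.69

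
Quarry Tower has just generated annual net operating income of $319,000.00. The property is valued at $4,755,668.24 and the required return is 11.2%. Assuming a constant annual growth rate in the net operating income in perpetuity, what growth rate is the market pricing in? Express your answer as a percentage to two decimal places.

4.21%

P = D₀(1+g)/(r−g) ⇒ P(r−g) = D₀(1+g) ⇒ g(P+D₀) = P·r − D₀
g = (P·r − D₀)/(P + D₀) = ($4,755,668.24×0.112 − $319,000.00) / ($4,755,668.24 + $319,000.00) = 0.042098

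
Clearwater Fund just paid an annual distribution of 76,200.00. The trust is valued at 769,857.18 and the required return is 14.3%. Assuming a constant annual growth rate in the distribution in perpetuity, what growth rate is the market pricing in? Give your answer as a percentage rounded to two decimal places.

P = D₀(1+g)/(r−g) ⇒ P(r−g) = D₀(1+g) ⇒ g(P+D₀) = P·r − D₀
g = (P·r − D₀)/(P + D₀) = (769,857.18×0.143 − 76,200.00) / (769,857.18 + 76,200.00) = 0.040056

4.01%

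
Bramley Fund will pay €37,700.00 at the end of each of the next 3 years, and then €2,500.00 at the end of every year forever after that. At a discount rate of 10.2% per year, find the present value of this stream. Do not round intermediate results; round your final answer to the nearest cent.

PV of 3-year annuity: €37,700.00 × [1 − (1+0.102)^−3] / 0.102 = 93425.19155
Perpetuity value at year 3: €2,500.00 / 0.102 = 24509.80392
PV of perpetuity: 24509.80392 / (1+0.102)^3 = 18314.49944
Total PV = 93425.19155 + 18314.49944 = 111739.69099

€111739.69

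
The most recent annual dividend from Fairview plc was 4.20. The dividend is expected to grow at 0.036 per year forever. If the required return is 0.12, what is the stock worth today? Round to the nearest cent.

51.80

D₁ = D₀ × (1 + g) = 4.20 × 1.036 = 4.3512
Growing perpetuity: P = D₁ / (r − g) = 4.3512 / (0.12 − 0.036) = 51.80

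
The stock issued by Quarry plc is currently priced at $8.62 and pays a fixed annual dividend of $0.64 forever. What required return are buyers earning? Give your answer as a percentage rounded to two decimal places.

P = C/r ⇒ r = C/P = $0.64/$8.62 = 0.074246

7.42%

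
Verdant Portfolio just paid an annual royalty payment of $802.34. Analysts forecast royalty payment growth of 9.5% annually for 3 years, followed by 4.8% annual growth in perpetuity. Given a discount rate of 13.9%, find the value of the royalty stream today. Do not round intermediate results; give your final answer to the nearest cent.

$10435.92

D_1 = 878.56230
D_2 = 962.02572
D_3 = 1053.41816
Terminal value at year 3: TV = D_3×(1+g_2)/(r−g_2) = 1103.98223/0.091 = 12131.67290
P_0 = D_1/(1+r)^1 + D_2/(1+r)^2 + D_3/(1+r)^3 + TV/(1+r)^3
    = 771.34530 + 741.54794 + 712.90167 + 8210.12028 = 10435.91519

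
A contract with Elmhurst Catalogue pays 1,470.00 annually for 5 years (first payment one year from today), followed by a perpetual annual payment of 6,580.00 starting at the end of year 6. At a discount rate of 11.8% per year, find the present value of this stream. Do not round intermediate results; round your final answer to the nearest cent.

PV of 5-year annuity: 1,470.00 × [1 − (1+0.118)^−5] / 0.118 = 5325.38119
Perpetuity value at year 5: 6,580.00 / 0.118 = 55762.71186
PV of perpetuity: 55762.71186 / (1+0.118)^5 = 31925.29129
Total PV = 5325.38119 + 31925.29129 = 37250.67249

37250.67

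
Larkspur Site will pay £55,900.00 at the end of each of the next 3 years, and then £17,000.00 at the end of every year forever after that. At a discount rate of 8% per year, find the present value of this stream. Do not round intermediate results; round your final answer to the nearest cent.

PV of 3-year annuity: £55,900.00 × [1 − (1+0.08)^−3] / 0.08 = 144059.72159
Perpetuity value at year 3: £17,000.00 / 0.08 = 212500.00000
PV of perpetuity: 212500.00000 / (1+0.08)^3 = 168689.35122
Total PV = 144059.72159 + 168689.35122 = 312749.07280

£312749.07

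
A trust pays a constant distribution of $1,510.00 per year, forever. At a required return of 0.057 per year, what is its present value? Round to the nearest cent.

Level perpetuity: PV = C / r = $1,510.00 / 0.057 = $26,491.23

$26491.23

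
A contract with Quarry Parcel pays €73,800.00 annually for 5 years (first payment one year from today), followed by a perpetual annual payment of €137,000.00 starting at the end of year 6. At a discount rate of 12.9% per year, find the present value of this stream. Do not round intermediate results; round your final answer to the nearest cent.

€839183.04

PV of 5-year annuity: €73,800.00 × [1 − (1+0.129)^−5] / 0.129 = 260206.26102
Perpetuity value at year 5: €137,000.00 / 0.129 = 1062015.50388
PV of perpetuity: 1062015.50388 / (1+0.129)^5 = 578976.78085
Total PV = 260206.26102 + 578976.78085 = 839183.04187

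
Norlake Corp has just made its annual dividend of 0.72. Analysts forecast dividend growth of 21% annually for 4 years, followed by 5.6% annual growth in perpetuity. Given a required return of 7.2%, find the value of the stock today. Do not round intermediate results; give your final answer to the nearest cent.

81.07

D_1 = 0.87120
D_2 = 1.05415
D_3 = 1.27552
D_4 = 1.54338
Terminal value at year 4: TV = D_4×(1+g_2)/(r−g_2) = 1.62981/0.016 = 101.86334
P_0 = D_1/(1+r)^1 + D_2/(1+r)^2 + D_3/(1+r)^3 + D_4/(1+r)^4 + TV/(1+r)^4
    = 0.81269 + 0.91730 + 1.03539 + 1.16868 + 77.13274 = 81.06680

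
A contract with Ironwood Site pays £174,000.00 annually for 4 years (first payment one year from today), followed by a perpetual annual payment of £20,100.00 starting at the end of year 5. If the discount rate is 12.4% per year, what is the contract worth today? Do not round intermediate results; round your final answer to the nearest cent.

£625633.97

PV of 4-year annuity: £174,000.00 × [1 − (1+0.124)^−4] / 0.124 = 524077.14705
Perpetuity value at year 4: £20,100.00 / 0.124 = 162096.77419
PV of perpetuity: 162096.77419 / (1+0.124)^4 = 101556.82790
Total PV = 524077.14705 + 101556.82790 = 625633.97495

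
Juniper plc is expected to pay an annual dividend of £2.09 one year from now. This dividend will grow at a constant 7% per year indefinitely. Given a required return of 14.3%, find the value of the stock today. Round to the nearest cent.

£28.63

Growing perpetuity: P = D₁ / (r − g) = £2.0900 / (0.143 − 0.07) = £28.63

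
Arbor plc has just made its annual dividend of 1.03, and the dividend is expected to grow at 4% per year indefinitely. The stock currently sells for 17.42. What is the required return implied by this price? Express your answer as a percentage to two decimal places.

10.15%

D₁ = 1.03 × 1.04 = 1.0712
P = D₁/(r − g) ⇒ r = D₁/P + g = 1.0712/17.42 + 0.04 = 0.061493 + 0.04 = 0.101493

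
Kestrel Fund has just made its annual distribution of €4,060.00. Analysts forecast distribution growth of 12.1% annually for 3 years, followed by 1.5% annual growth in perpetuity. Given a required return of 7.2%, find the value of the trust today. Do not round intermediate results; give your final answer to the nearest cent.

€95998.12

D_1 = 4551.26000
D_2 = 5101.96246
D_3 = 5719.29992
Terminal value at year 3: TV = D_3×(1+g_2)/(r−g_2) = 5805.08942/0.057 = 101843.67397
P_0 = D_1/(1+r)^1 + D_2/(1+r)^2 + D_3/(1+r)^3 + TV/(1+r)^3
    = 4245.57836 + 4439.63931 + 4642.57058 + 82670.33583 = 95998.12408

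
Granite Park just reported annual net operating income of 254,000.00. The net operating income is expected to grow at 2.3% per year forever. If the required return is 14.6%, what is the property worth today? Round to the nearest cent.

2112536.59

D₁ = D₀ × (1 + g) = 254,000.00 × 1.023 = 259,842.0000
Growing perpetuity: P = D₁ / (r − g) = 259,842.0000 / (0.146 − 0.023) = 2,112,536.59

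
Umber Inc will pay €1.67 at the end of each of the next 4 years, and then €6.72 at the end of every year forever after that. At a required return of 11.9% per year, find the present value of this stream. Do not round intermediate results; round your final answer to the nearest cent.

€41.10

PV of 4-year annuity: €1.67 × [1 − (1+0.119)^−4] / 0.119 = 5.08307
Perpetuity value at year 4: €6.72 / 0.119 = 56.47059
PV of perpetuity: 56.47059 / (1+0.119)^4 = 36.01654
Total PV = 5.08307 + 36.01654 = 41.09961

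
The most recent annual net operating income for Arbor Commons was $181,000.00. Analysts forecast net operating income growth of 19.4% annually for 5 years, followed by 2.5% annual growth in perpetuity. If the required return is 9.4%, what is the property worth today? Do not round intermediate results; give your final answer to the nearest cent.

D_1 = 216114.00000
D_2 = 258040.11600
D_3 = 308099.89850
D_4 = 367871.27881
D_5 = 439238.30690
Terminal value at year 5: TV = D_5×(1+g_2)/(r−g_2) = 450219.26458/0.069 = 6524916.87792
P_0 = D_1/(1+r)^1 + D_2/(1+r)^2 + D_3/(1+r)^3 + D_4/(1+r)^4 + D_5/(1+r)^5 + TV/(1+r)^5
    = 197544.78976 + 215601.90034 + 235309.56948 + 256818.67089 + 280293.86933 + 4163785.74006 = 5349354.53987

$5349354.54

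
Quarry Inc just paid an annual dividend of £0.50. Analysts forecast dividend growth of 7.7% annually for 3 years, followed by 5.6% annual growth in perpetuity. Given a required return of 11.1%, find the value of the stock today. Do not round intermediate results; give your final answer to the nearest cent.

£10.16

D_1 = 0.53850
D_2 = 0.57996
D_3 = 0.62462
Terminal value at year 3: TV = D_3×(1+g_2)/(r−g_2) = 0.65960/0.055 = 11.99274
P_0 = D_1/(1+r)^1 + D_2/(1+r)^2 + D_3/(1+r)^3 + TV/(1+r)^3
    = 0.48470 + 0.46987 + 0.45549 + 8.74533 = 10.15538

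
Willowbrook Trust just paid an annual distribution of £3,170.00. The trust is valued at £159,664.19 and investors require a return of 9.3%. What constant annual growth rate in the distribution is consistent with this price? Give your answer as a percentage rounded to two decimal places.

P = D₀(1+g)/(r−g) ⇒ P(r−g) = D₀(1+g) ⇒ g(P+D₀) = P·r − D₀
g = (P·r − D₀)/(P + D₀) = (£159,664.19×0.093 − £3,170.00) / (£159,664.19 + £3,170.00) = 0.071722

7.17%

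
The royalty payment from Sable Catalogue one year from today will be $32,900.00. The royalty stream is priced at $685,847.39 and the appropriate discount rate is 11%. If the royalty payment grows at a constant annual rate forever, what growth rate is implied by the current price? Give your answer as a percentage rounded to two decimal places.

6.20%

P = D₁/(r−g) ⇒ g = r − D₁/P = 0.11 − $32,900.00/$685,847.39 = 0.062030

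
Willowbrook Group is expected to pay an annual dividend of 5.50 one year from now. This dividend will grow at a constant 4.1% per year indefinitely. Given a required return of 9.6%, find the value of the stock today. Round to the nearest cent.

Growing perpetuity: P = D₁ / (r − g) = 5.5000 / (0.096 − 0.041) = 100.00

100.00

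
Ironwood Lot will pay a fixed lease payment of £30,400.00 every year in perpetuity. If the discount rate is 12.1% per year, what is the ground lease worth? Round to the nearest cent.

£251239.67

Level perpetuity: PV = C / r = £30,400.00 / 0.121 = £251,239.67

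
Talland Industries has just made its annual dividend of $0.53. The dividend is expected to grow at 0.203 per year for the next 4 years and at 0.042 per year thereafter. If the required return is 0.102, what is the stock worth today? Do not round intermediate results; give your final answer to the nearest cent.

D_1 = 0.63759
D_2 = 0.76702
D_3 = 0.92273
D_4 = 1.11004
Terminal value at year 4: TV = D_4×(1+g_2)/(r−g_2) = 1.15666/0.06 = 19.27768
P_0 = D_1/(1+r)^1 + D_2/(1+r)^2 + D_3/(1+r)^3 + D_4/(1+r)^4 + TV/(1+r)^4
    = 0.57858 + 0.63160 + 0.68949 + 0.75268 + 13.07159 = 15.72394

$15.72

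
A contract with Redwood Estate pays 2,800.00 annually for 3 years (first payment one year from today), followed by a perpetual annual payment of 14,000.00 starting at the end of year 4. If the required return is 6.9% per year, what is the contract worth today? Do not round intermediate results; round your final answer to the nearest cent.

173452.43

PV of 3-year annuity: 2,800.00 × [1 − (1+0.069)^−3] / 0.069 = 7361.53084
Perpetuity value at year 3: 14,000.00 / 0.069 = 202898.55072
PV of perpetuity: 202898.55072 / (1+0.069)^3 = 166090.89652
Total PV = 7361.53084 + 166090.89652 = 173452.42736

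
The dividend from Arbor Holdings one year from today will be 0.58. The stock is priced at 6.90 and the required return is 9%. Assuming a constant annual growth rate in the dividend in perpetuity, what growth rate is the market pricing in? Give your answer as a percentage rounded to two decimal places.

0.59%

P = D₁/(r−g) ⇒ g = r − D₁/P = 0.09 − 0.58/6.90 = 0.005942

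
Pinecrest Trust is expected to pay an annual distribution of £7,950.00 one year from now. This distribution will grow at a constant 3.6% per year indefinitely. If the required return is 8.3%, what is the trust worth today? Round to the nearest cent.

£169148.94

Growing perpetuity: P = D₁ / (r − g) = £7,950.0000 / (0.083 − 0.036) = £169,148.94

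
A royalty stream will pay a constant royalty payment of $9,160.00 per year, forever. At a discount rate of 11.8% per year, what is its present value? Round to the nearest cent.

$77627.12

Level perpetuity: PV = C / r = $9,160.00 / 0.118 = $77,627.12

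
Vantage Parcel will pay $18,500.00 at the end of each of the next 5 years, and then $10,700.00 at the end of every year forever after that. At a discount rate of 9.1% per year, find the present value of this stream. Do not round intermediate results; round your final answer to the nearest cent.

$147843.14

PV of 5-year annuity: $18,500.00 × [1 − (1+0.091)^−5] / 0.091 = 71772.22641
Perpetuity value at year 5: $10,700.00 / 0.091 = 117582.41758
PV of perpetuity: 117582.41758 / (1+0.091)^5 = 76070.91366
Total PV = 71772.22641 + 76070.91366 = 147843.14007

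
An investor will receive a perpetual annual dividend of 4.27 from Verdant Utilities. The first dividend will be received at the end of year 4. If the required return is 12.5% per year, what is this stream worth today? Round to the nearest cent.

23.99

Value at end of year 3: C / r = 4.27 / 0.125 = 34.1600
Discount to today: PV = 34.1600 / (1 + 0.125)^3 = 34.1600 / 1.423828 = 23.99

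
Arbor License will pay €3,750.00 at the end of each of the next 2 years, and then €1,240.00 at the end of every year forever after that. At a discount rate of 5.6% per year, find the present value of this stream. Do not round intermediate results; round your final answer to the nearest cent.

PV of 2-year annuity: €3,750.00 × [1 − (1+0.056)^−2] / 0.056 = 6913.95489
Perpetuity value at year 2: €1,240.00 / 0.056 = 22142.85714
PV of perpetuity: 22142.85714 / (1+0.056)^2 = 19856.64273
Total PV = 6913.95489 + 19856.64273 = 26770.59762

€26770.60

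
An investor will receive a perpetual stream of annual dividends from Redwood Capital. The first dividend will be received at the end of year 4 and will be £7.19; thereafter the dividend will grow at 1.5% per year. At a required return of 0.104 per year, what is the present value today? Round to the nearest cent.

Value at end of year 3: C₁ / (r − g) = £7.19 / (0.104 − 0.015) = £80.7865
Discount to today: PV = £80.7865 / (1 + 0.104)^3 = £80.7865 / 1.345573 = £60.04

£60.04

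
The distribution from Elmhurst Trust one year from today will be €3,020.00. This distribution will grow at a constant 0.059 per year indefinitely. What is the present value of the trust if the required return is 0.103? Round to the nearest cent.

Growing perpetuity: P = D₁ / (r − g) = €3,020.0000 / (0.103 − 0.059) = €68,636.36

€68636.36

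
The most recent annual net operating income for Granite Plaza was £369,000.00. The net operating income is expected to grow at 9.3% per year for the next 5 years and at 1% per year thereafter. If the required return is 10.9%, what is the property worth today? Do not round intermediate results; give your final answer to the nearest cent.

D_1 = 403317.00000
D_2 = 440825.48100
D_3 = 481822.25073
D_4 = 526631.72005
D_5 = 575608.47002
Terminal value at year 5: TV = D_5×(1+g_2)/(r−g_2) = 581364.55472/0.099 = 5872369.23956
P_0 = D_1/(1+r)^1 + D_2/(1+r)^2 + D_3/(1+r)^3 + D_4/(1+r)^4 + D_5/(1+r)^5 + TV/(1+r)^5
    = 363676.28494 + 358429.37731 + 353258.16898 + 348161.56781 + 343138.49740 + 3500705.88255 = 5267369.77900

£5267369.78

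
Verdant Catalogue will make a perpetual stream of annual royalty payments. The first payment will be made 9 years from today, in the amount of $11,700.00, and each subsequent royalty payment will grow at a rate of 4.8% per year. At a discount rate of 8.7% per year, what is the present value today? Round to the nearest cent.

Value at end of year 8: C₁ / (r − g) = $11,700.00 / (0.087 − 0.048) = $300,000.0000
Discount to today: PV = $300,000.0000 / (1 + 0.087)^8 = $300,000.0000 / 1.949110 = $153,916.40

$153916.40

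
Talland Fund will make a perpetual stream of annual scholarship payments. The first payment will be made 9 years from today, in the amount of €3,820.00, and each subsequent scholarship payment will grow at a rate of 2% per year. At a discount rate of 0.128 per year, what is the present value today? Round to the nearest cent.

Value at end of year 8: C₁ / (r − g) = €3,820.00 / (0.128 − 0.02) = €35,370.3704
Discount to today: PV = €35,370.3704 / (1 + 0.128)^8 = €35,370.3704 / 2.621035 = €13,494.81

€13494.81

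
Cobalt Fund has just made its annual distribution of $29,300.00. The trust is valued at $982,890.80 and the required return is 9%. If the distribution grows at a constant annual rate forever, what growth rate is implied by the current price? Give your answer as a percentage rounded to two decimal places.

P = D₀(1+g)/(r−g) ⇒ P(r−g) = D₀(1+g) ⇒ g(P+D₀) = P·r − D₀
g = (P·r − D₀)/(P + D₀) = ($982,890.80×0.09 − $29,300.00) / ($982,890.80 + $29,300.00) = 0.058448

5.84%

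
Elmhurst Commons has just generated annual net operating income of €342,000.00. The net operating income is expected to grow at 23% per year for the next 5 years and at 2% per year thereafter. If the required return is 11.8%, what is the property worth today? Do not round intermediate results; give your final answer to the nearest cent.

D_1 = 420660.00000
D_2 = 517411.80000
D_3 = 636416.51400
D_4 = 782792.31222
D_5 = 962834.54403
Terminal value at year 5: TV = D_5×(1+g_2)/(r−g_2) = 982091.23491/0.098 = 10021339.13175
P_0 = D_1/(1+r)^1 + D_2/(1+r)^2 + D_3/(1+r)^3 + D_4/(1+r)^4 + D_5/(1+r)^5 + TV/(1+r)^5
    = 376261.18068 + 413954.60844 + 455424.12199 + 501048.00541 + 551242.43886 + 5737421.30246 = 8035351.65783

€8035351.66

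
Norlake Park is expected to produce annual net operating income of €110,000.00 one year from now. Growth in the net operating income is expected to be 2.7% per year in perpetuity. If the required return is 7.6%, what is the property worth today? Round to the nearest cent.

Growing perpetuity: P = D₁ / (r − g) = €110,000.0000 / (0.076 − 0.027) = €2,244,897.96

€2244897.96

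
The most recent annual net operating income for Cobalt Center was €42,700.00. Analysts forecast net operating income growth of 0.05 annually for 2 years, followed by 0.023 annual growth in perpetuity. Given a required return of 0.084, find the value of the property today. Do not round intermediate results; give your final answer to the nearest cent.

€753307.20

D_1 = 44835.00000
D_2 = 47076.75000
Terminal value at year 2: TV = D_2×(1+g_2)/(r−g_2) = 48159.51525/0.061 = 789500.25000
P_0 = D_1/(1+r)^1 + D_2/(1+r)^2 + TV/(1+r)^2
    = 41360.70111 + 40063.40974 + 671883.08472 = 753307.19557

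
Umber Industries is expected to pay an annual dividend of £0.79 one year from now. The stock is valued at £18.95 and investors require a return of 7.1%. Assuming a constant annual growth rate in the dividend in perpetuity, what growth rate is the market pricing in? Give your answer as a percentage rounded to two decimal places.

P = D₁/(r−g) ⇒ g = r − D₁/P = 0.071 − £0.79/£18.95 = 0.029311

2.93%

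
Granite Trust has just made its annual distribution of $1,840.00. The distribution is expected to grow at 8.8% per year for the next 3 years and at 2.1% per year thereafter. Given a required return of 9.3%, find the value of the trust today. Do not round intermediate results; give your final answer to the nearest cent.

$31205.43

D_1 = 2001.92000
D_2 = 2178.08896
D_3 = 2369.76079
Terminal value at year 3: TV = D_3×(1+g_2)/(r−g_2) = 2419.52577/0.072 = 33604.52451
P_0 = D_1/(1+r)^1 + D_2/(1+r)^2 + D_3/(1+r)^3 + TV/(1+r)^3
    = 1831.58280 + 1823.20410 + 1814.86374 + 25735.77606 = 31205.42670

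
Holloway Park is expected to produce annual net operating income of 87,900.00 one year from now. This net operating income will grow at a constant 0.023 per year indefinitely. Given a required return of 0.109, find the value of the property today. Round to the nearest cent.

Growing perpetuity: P = D₁ / (r − g) = 87,900.0000 / (0.109 − 0.023) = 1,022,093.02

1022093.02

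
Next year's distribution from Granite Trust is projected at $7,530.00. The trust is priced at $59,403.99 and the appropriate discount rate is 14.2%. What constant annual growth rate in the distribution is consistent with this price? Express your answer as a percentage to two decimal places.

1.52%

P = D₁/(r−g) ⇒ g = r − D₁/P = 0.142 − $7,530.00/$59,403.99 = 0.015241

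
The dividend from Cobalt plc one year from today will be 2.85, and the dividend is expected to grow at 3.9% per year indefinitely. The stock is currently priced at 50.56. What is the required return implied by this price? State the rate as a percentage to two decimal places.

P = D₁/(r − g) ⇒ r = D₁/P + g = 2.8500/50.56 + 0.039 = 0.056369 + 0.039 = 0.095369

9.54%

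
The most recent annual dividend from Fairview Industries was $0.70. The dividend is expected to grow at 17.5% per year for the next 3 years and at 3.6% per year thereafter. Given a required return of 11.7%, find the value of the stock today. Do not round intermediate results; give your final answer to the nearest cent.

$12.75

D_1 = 0.82250
D_2 = 0.96644
D_3 = 1.13556
Terminal value at year 3: TV = D_3×(1+g_2)/(r−g_2) = 1.17644/0.081 = 14.52400
P_0 = D_1/(1+r)^1 + D_2/(1+r)^2 + D_3/(1+r)^3 + TV/(1+r)^3
    = 0.73635 + 0.77458 + 0.81480 + 10.42142 = 12.74715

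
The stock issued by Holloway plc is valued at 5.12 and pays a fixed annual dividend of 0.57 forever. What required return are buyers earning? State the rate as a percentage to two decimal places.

11.13%

P = C/r ⇒ r = C/P = 0.57/5.12 = 0.111328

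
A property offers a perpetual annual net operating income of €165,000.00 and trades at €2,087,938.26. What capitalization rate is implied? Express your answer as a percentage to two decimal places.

7.90%

P = C/r ⇒ r = C/P = €165,000.00/€2,087,938.26 = 0.079025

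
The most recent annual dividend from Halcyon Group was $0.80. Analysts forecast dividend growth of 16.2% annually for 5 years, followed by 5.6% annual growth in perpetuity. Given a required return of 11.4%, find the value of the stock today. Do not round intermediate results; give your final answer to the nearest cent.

D_1 = 0.92960
D_2 = 1.08020
D_3 = 1.25519
D_4 = 1.45853
D_5 = 1.69481
Terminal value at year 5: TV = D_5×(1+g_2)/(r−g_2) = 1.78972/0.058 = 30.85720
P_0 = D_1/(1+r)^1 + D_2/(1+r)^2 + D_3/(1+r)^3 + D_4/(1+r)^4 + D_5/(1+r)^5 + TV/(1+r)^5
    = 0.83447 + 0.87043 + 0.90793 + 0.94705 + 0.98786 + 17.98583 = 22.53357

$22.53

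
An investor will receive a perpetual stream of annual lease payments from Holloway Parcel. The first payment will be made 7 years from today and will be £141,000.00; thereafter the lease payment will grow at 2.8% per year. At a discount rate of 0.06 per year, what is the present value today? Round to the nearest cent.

£3106232.38

Value at end of year 6: C₁ / (r − g) = £141,000.00 / (0.06 − 0.028) = £4,406,250.0000
Discount to today: PV = £4,406,250.0000 / (1 + 0.06)^6 = £4,406,250.0000 / 1.418519 = £3,106,232.38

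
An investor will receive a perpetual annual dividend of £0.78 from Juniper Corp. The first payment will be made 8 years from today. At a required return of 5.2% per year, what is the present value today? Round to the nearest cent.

£10.52

Value at end of year 7: C / r = £0.78 / 0.052 = £15.0000
Discount to today: PV = £15.0000 / (1 + 0.052)^7 = £15.0000 / 1.425969 = £10.52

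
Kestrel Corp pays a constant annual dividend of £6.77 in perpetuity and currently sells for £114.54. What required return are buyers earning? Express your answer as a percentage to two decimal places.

5.91%

P = C/r ⇒ r = C/P = £6.77/£114.54 = 0.059106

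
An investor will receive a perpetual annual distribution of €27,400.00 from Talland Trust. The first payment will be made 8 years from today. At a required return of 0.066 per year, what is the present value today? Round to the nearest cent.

€265403.22

Value at end of year 7: C / r = €27,400.00 / 0.066 = €415,151.5152
Discount to today: PV = €415,151.5152 / (1 + 0.066)^7 = €415,151.5152 / 1.564229 = €265,403.22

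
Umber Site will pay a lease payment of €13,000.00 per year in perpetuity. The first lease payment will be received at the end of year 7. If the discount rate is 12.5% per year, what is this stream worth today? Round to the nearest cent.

€51300.10

Value at end of year 6: C / r = €13,000.00 / 0.125 = €104,000.0000
Discount to today: PV = €104,000.0000 / (1 + 0.125)^6 = €104,000.0000 / 2.027287 = €51,300.10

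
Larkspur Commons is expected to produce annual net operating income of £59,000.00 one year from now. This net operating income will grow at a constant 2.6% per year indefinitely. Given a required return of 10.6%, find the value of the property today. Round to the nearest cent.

Growing perpetuity: P = D₁ / (r − g) = £59,000.0000 / (0.106 − 0.026) = £737,500.00

£737500.00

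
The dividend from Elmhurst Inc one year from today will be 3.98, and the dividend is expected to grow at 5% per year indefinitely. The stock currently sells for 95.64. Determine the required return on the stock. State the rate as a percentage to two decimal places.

P = D₁/(r − g) ⇒ r = D₁/P + g = 3.9800/95.64 + 0.05 = 0.041614 + 0.05 = 0.091614

9.16%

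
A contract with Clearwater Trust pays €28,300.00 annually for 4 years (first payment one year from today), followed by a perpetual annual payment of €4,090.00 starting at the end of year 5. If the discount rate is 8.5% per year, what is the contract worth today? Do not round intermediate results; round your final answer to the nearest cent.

€127419.84

PV of 4-year annuity: €28,300.00 × [1 − (1+0.085)^−4] / 0.085 = 92699.38536
Perpetuity value at year 4: €4,090.00 / 0.085 = 48117.64706
PV of perpetuity: 48117.64706 / (1+0.085)^4 = 34720.45674
Total PV = 92699.38536 + 34720.45674 = 127419.84209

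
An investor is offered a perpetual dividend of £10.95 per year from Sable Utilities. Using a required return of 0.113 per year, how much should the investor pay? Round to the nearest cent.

Level perpetuity: PV = C / r = £10.95 / 0.113 = £96.90

£96.90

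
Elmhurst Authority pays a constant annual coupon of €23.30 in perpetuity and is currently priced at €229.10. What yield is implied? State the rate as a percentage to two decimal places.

P = C/r ⇒ r = C/P = €23.30/€229.10 = 0.101702

10.17%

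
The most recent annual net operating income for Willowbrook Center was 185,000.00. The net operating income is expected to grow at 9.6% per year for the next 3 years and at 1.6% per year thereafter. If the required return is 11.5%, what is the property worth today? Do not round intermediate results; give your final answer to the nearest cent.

2339471.77

D_1 = 202760.00000
D_2 = 222224.96000
D_3 = 243558.55616
Terminal value at year 3: TV = D_3×(1+g_2)/(r−g_2) = 247455.49306/0.099 = 2499550.43493
P_0 = D_1/(1+r)^1 + D_2/(1+r)^2 + D_3/(1+r)^3 + TV/(1+r)^3
    = 181847.53363 + 178748.78642 + 175702.84298 + 1803172.61075 = 2339471.77378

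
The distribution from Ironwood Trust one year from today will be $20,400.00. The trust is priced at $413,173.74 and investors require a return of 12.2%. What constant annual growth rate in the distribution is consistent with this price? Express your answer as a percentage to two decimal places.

7.26%

P = D₁/(r−g) ⇒ g = r − D₁/P = 0.122 − $20,400.00/$413,173.74 = 0.072626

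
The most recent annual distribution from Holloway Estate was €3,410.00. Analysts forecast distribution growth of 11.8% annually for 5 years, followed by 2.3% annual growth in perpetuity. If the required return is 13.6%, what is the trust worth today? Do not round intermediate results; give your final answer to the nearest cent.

D_1 = 3812.38000
D_2 = 4262.24084
D_3 = 4765.18526
D_4 = 5327.47712
D_5 = 5956.11942
Terminal value at year 5: TV = D_5×(1+g_2)/(r−g_2) = 6093.11017/0.113 = 53921.32891
P_0 = D_1/(1+r)^1 + D_2/(1+r)^2 + D_3/(1+r)^3 + D_4/(1+r)^4 + D_5/(1+r)^5 + TV/(1+r)^5
    = 3355.96831 + 3302.79276 + 3250.45977 + 3198.95601 + 3148.26832 + 28501.57961 = 44758.02478

€44758.02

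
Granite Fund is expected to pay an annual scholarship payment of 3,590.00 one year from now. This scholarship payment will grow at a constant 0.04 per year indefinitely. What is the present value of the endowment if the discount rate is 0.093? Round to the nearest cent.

Growing perpetuity: P = D₁ / (r − g) = 3,590.0000 / (0.093 − 0.04) = 67,735.85

67735.85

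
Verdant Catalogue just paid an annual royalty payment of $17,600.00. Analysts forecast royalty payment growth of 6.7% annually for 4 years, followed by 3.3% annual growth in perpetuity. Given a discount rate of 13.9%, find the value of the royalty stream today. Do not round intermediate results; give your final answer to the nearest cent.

D_1 = 18779.20000
D_2 = 20037.40640
D_3 = 21379.91263
D_4 = 22812.36677
Terminal value at year 4: TV = D_4×(1+g_2)/(r−g_2) = 23565.17488/0.106 = 222312.97055
P_0 = D_1/(1+r)^1 + D_2/(1+r)^2 + D_3/(1+r)^3 + D_4/(1+r)^4 + TV/(1+r)^4
    = 16487.44513 + 15445.21857 + 14468.87464 + 13554.24867 + 132089.98944 = 192045.77645

$192045.78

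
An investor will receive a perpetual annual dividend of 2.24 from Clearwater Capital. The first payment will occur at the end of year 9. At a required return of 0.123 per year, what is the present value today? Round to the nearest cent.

7.20

Value at end of year 8: C / r = 2.24 / 0.123 = 18.2114
Discount to today: PV = 18.2114 / (1 + 0.123)^8 = 18.2114 / 2.529520 = 7.20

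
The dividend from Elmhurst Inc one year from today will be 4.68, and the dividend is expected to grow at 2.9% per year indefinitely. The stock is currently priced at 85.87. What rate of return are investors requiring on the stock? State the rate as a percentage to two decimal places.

8.35%

P = D₁/(r − g) ⇒ r = D₁/P + g = 4.6800/85.87 + 0.029 = 0.054501 + 0.029 = 0.083501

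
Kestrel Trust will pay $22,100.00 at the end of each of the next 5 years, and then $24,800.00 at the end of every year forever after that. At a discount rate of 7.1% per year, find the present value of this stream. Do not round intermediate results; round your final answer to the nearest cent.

PV of 5-year annuity: $22,100.00 × [1 − (1+0.071)^−5] / 0.071 = 90372.25714
Perpetuity value at year 5: $24,800.00 / 0.071 = 349295.77465
PV of perpetuity: 349295.77465 / (1+0.071)^5 = 247882.56302
Total PV = 90372.25714 + 247882.56302 = 338254.82016

$338254.82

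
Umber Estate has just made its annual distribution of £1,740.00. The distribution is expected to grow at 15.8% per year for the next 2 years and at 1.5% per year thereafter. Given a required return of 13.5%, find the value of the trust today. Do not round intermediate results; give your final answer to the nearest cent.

£18906.52

D_1 = 2014.92000
D_2 = 2333.27736
Terminal value at year 2: TV = D_2×(1+g_2)/(r−g_2) = 2368.27652/0.12 = 19735.63767
P_0 = D_1/(1+r)^1 + D_2/(1+r)^2 + TV/(1+r)^2
    = 1775.25991 + 1811.23434 + 15320.02381 = 18906.51806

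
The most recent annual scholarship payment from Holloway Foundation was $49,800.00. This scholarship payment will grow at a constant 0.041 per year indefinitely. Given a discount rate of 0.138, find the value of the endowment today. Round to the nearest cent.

D₁ = D₀ × (1 + g) = $49,800.00 × 1.041 = $51,841.8000
Growing perpetuity: P = D₁ / (r − g) = $51,841.8000 / (0.138 − 0.041) = $534,451.55

$534451.55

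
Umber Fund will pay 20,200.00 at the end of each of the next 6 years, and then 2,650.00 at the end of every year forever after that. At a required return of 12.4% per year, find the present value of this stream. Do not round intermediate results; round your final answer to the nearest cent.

PV of 6-year annuity: 20,200.00 × [1 − (1+0.124)^−6] / 0.124 = 82118.02350
Perpetuity value at year 6: 2,650.00 / 0.124 = 21370.96774
PV of perpetuity: 21370.96774 / (1+0.124)^6 = 10598.05872
Total PV = 82118.02350 + 10598.05872 = 92716.08222

92716.08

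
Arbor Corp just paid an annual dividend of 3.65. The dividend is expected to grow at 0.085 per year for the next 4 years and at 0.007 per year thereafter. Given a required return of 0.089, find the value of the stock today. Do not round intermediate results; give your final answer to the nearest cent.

58.64

D_1 = 3.96025
D_2 = 4.29687
D_3 = 4.66211
D_4 = 5.05838
Terminal value at year 4: TV = D_4×(1+g_2)/(r−g_2) = 5.09379/0.082 = 62.11943
P_0 = D_1/(1+r)^1 + D_2/(1+r)^2 + D_3/(1+r)^3 + D_4/(1+r)^4 + TV/(1+r)^4
    = 3.63659 + 3.62324 + 3.60993 + 3.59667 + 44.16883 = 58.63526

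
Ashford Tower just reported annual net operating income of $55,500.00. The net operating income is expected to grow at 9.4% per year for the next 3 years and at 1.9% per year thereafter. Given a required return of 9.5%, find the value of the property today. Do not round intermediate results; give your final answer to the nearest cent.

D_1 = 60717.00000
D_2 = 66424.39800
D_3 = 72668.29141
Terminal value at year 3: TV = D_3×(1+g_2)/(r−g_2) = 74048.98895/0.076 = 974328.80196
P_0 = D_1/(1+r)^1 + D_2/(1+r)^2 + D_3/(1+r)^3 + TV/(1+r)^3
    = 55449.31507 + 55398.67642 + 55348.08403 + 742101.28451 = 908297.36003

$908297.36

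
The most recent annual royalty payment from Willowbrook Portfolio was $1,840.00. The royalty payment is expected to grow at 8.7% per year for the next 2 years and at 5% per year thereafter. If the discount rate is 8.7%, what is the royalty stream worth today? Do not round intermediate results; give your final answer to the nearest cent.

$55896.22

D_1 = 2000.08000
D_2 = 2174.08696
Terminal value at year 2: TV = D_2×(1+g_2)/(r−g_2) = 2282.79131/0.037 = 61697.06238
P_0 = D_1/(1+r)^1 + D_2/(1+r)^2 + TV/(1+r)^2
    = 1840.00000 + 1840.00000 + 52216.21622 = 55896.21622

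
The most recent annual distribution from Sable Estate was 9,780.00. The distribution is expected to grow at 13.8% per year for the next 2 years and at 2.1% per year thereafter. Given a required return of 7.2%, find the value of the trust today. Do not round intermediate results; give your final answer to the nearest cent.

D_1 = 11129.64000
D_2 = 12665.53032
Terminal value at year 2: TV = D_2×(1+g_2)/(r−g_2) = 12931.50646/0.051 = 253558.95013
P_0 = D_1/(1+r)^1 + D_2/(1+r)^2 + TV/(1+r)^2
    = 10382.12687 + 11021.32497 + 220642.60391 = 242046.05575

242046.06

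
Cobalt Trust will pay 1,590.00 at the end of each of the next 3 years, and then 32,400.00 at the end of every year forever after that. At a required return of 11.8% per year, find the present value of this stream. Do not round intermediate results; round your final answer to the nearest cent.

PV of 3-year annuity: 1,590.00 × [1 − (1+0.118)^−3] / 0.118 = 3832.07497
Perpetuity value at year 3: 32,400.00 / 0.118 = 274576.27119
PV of perpetuity: 274576.27119 / (1+0.118)^3 = 196488.70586
Total PV = 3832.07497 + 196488.70586 = 200320.78082

200320.78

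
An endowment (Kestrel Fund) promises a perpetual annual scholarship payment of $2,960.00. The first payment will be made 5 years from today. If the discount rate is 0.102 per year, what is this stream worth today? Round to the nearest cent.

$19677.28

Value at end of year 4: C / r = $2,960.00 / 0.102 = $29,019.6078
Discount to today: PV = $29,019.6078 / (1 + 0.102)^4 = $29,019.6078 / 1.474777 = $19,677.28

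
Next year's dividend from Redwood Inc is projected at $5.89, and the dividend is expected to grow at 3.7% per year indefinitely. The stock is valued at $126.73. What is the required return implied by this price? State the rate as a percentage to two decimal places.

P = D₁/(r − g) ⇒ r = D₁/P + g = $5.8900/$126.73 + 0.037 = 0.046477 + 0.037 = 0.083477

8.35%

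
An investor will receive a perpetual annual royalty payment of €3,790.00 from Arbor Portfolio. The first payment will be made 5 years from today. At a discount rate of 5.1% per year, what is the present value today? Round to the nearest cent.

Value at end of year 4: C / r = €3,790.00 / 0.051 = €74,313.7255
Discount to today: PV = €74,313.7255 / (1 + 0.051)^4 = €74,313.7255 / 1.220143 = €60,905.73

€60905.73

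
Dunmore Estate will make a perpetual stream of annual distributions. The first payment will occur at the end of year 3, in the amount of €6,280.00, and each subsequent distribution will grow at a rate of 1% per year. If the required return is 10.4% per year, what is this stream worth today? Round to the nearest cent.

€54814.27

Value at end of year 2: C₁ / (r − g) = €6,280.00 / (0.104 − 0.01) = €66,808.5106
Discount to today: PV = €66,808.5106 / (1 + 0.104)^2 = €66,808.5106 / 1.218816 = €54,814.27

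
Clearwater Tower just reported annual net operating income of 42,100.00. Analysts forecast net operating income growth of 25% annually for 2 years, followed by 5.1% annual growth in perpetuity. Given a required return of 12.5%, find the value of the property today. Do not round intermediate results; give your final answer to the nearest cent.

D_1 = 52625.00000
D_2 = 65781.25000
Terminal value at year 2: TV = D_2×(1+g_2)/(r−g_2) = 69136.09375/0.074 = 934271.53716
P_0 = D_1/(1+r)^1 + D_2/(1+r)^2 + TV/(1+r)^2
    = 46777.77778 + 51975.30864 + 738189.85652 = 836942.94294

836942.94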